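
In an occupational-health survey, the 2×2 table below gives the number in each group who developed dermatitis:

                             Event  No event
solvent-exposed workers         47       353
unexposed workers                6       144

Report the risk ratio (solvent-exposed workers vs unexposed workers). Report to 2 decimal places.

2.94

risk, solvent-exposed workers = 47/400 = 0.11750
risk, unexposed workers = 6/150 = 0.04000
RR = 0.11750 / 0.04000 = 2.94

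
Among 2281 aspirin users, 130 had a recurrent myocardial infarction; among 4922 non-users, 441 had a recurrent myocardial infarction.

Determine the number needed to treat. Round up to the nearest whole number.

NNT: 31

risk, aspirin users = 130/2281 = 0.056993
risk, non-users = 441/4922 = 0.089598
absolute risk difference = 0.032605
1 / 0.032605 = 30.670 → round up → 31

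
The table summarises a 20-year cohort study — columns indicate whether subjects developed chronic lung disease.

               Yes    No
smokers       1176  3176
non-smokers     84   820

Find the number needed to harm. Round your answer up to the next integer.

risk, smokers = 1176/4352 = 0.270221
risk, non-smokers = 84/904 = 0.092920
absolute risk difference = 0.177300
1 / 0.177300 = 5.640 → round up → 6

NNH ≈ 6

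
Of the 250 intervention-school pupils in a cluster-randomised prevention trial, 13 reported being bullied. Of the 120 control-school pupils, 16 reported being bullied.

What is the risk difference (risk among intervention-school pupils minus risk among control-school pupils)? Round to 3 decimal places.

risk, intervention-school pupils = 13/250 = 0.0520
risk, control-school pupils = 16/120 = 0.1333
risk difference = 0.0520 − 0.1333 = -0.081

RD ≈ -0.081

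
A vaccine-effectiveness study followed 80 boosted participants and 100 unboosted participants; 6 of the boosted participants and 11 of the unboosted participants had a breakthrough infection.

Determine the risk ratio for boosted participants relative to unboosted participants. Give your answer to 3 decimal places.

risk, boosted participants = 6/80 = 0.0750
risk, unboosted participants = 11/100 = 0.1100
RR = 0.0750 / 0.1100 = 0.682

RR ≈ 0.682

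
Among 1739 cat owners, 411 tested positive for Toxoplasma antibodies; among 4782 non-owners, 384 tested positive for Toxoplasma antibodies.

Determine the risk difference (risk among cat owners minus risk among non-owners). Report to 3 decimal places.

risk, cat owners = 411/1739 = 0.2363
risk, non-owners = 384/4782 = 0.0803
risk difference = 0.2363 − 0.0803 = 0.156

0.156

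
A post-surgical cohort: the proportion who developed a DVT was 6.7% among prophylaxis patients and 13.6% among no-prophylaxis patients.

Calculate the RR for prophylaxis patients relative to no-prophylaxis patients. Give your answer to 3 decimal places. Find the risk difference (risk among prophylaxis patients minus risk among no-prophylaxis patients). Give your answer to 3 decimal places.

RR = 0.493; RD = -0.069

RR = 0.0670 / 0.1360 = 0.493
risk difference = 0.0670 − 0.1360 = -0.069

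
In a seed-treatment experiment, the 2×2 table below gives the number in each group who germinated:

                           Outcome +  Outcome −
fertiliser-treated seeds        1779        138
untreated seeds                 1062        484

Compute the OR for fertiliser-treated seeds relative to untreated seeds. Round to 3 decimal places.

OR = (1779 × 484) / (138 × 1062) = 861036/146556 ≈ 5.875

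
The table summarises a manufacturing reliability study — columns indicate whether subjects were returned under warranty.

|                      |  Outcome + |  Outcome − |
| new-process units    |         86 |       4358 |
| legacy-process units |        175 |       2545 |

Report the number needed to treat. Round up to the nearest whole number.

23

risk, new-process units = 86/4444 = 0.019352
risk, legacy-process units = 175/2720 = 0.064338
absolute risk difference = 0.044986
1 / 0.044986 = 22.229 → round up → 23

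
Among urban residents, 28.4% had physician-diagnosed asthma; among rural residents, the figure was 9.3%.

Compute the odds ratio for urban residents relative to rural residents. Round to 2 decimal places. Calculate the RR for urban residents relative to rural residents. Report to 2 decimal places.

odds, urban residents = 0.2840/0.7160 = 0.3966
odds, rural residents = 0.0930/0.9070 = 0.1025
OR = 0.3966 / 0.1025 = 3.87
RR = 0.2840 / 0.0930 = 3.05

OR = 3.87; RR = 3.05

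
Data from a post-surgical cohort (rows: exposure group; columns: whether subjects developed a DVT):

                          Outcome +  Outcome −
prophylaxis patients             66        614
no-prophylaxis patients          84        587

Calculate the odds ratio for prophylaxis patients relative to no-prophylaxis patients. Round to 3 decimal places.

odds, prophylaxis patients = 66/614 = 0.1075
odds, no-prophylaxis patients = 84/587 = 0.1431
OR = 0.1075 / 0.1431 = 0.751

0.751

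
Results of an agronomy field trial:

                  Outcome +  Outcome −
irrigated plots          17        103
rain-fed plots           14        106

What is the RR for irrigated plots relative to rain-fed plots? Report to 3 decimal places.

risk, irrigated plots = 17/120 = 0.1417
risk, rain-fed plots = 14/120 = 0.1167
RR = 0.1417 / 0.1167 = 1.214

RR = 1.214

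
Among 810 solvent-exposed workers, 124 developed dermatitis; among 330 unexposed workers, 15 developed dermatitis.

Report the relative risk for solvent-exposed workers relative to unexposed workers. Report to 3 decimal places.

risk, solvent-exposed workers = 124/810 = 0.15309
risk, unexposed workers = 15/330 = 0.04545
RR = 0.15309 / 0.04545 = 3.368

3.368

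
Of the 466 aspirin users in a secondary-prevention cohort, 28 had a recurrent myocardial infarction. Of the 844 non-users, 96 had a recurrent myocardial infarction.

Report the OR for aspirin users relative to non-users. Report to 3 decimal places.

odds, aspirin users = 28/438 = 0.0639
odds, non-users = 96/748 = 0.1283
OR = 0.0639 / 0.1283 = 0.498

OR ≈ 0.498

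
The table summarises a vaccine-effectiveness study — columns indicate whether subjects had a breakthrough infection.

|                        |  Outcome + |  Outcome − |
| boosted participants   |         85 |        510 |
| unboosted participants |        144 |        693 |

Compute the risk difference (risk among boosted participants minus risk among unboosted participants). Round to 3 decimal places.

risk, boosted participants = 85/595 = 0.1429
risk, unboosted participants = 144/837 = 0.1720
risk difference = 0.1429 − 0.1720 = -0.029

-0.029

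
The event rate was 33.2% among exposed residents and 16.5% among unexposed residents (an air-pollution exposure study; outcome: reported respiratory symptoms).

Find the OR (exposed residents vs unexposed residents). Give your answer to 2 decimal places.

odds, exposed residents = 0.3320/0.6680 = 0.4970
odds, unexposed residents = 0.1650/0.8350 = 0.1976
OR = 0.4970 / 0.1976 = 2.52

OR = 2.52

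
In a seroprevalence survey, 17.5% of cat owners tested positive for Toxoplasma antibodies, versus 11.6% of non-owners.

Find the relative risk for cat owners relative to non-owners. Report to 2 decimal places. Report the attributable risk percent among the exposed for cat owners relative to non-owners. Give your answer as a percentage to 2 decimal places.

RR = 0.1750 / 0.1160 = 1.51
AR% = (0.1750 − 0.1160) / 0.1750 = 0.3371 → 33.71%

RR = 1.51; AR% = 33.71%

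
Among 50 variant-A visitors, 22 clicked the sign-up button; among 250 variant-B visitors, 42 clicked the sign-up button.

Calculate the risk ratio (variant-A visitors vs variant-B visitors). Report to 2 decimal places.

risk, variant-A visitors = 22/50 = 0.4400
risk, variant-B visitors = 42/250 = 0.1680
RR = 0.4400 / 0.1680 = 2.62

RR: 2.62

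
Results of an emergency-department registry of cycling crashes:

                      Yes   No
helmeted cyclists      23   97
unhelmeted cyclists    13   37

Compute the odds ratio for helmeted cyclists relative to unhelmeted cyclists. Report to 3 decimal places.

OR = (23 × 37) / (97 × 13) = 851/1261 ≈ 0.675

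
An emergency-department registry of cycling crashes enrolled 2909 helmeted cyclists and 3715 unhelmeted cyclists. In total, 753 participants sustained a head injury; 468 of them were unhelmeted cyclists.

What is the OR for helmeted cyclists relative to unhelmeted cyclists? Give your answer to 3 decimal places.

helmeted cyclists with the outcome: 753 − 468 = 285
helmeted cyclists without the outcome: 2909 − 285 = 2624
unhelmeted cyclists without the outcome: 3715 − 468 = 3247
OR = (285 × 3247) / (2624 × 468) = 925395/1228032 ≈ 0.754

OR ≈ 0.754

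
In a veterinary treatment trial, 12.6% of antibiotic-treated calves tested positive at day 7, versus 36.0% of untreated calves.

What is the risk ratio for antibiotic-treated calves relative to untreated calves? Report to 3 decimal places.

RR = 0.1260 / 0.3600 = 0.350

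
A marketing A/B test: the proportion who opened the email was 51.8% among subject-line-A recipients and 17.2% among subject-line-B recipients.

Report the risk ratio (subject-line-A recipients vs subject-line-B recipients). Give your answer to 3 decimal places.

RR = 0.5180 / 0.1720 = 3.012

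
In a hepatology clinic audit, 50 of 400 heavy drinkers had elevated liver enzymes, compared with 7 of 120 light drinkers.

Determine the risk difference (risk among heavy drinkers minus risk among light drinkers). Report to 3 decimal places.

risk, heavy drinkers = 50/400 = 0.1250
risk, light drinkers = 7/120 = 0.0583
risk difference = 0.1250 − 0.0583 = 0.067

RD = 0.067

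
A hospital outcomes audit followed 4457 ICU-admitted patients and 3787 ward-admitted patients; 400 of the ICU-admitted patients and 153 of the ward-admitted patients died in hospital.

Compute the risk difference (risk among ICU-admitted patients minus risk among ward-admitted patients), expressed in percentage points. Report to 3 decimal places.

risk, ICU-admitted patients = 400/4457 = 0.08975
risk, ward-admitted patients = 153/3787 = 0.04040
risk difference = 0.08975 − 0.04040 = 0.04935 → 4.935 percentage points

4.935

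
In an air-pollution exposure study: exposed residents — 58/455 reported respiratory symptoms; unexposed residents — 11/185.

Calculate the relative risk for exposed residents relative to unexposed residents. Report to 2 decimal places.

RR: 2.14

risk, exposed residents = 58/455 = 0.1275
risk, unexposed residents = 11/185 = 0.0595
RR = 0.1275 / 0.0595 = 2.14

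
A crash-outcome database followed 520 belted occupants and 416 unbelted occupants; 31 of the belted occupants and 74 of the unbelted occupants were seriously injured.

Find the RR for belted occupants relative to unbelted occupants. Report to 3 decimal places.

0.335

risk, belted occupants = 31/520 = 0.0596
risk, unbelted occupants = 74/416 = 0.1779
RR = 0.0596 / 0.1779 = 0.335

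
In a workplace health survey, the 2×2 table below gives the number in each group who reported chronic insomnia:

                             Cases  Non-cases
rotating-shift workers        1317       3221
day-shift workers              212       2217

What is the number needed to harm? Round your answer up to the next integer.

risk, rotating-shift workers = 1317/4538 = 0.290216
risk, day-shift workers = 212/2429 = 0.087279
absolute risk difference = 0.202937
1 / 0.202937 = 4.928 → round up → 5

5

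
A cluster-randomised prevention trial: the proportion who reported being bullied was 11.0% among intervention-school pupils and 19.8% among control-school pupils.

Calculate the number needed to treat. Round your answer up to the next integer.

12

absolute risk difference = 0.088000
1 / 0.088000 = 11.364 → round up → 12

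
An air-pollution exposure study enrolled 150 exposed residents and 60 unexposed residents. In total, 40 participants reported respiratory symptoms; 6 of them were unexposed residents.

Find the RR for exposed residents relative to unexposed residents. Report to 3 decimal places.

exposed residents with the outcome: 40 − 6 = 34
exposed residents without the outcome: 150 − 34 = 116
unexposed residents without the outcome: 60 − 6 = 54
risk, exposed residents = 34/150 = 0.2267
risk, unexposed residents = 6/60 = 0.1000
RR = 0.2267 / 0.1000 = 2.267

RR ≈ 2.267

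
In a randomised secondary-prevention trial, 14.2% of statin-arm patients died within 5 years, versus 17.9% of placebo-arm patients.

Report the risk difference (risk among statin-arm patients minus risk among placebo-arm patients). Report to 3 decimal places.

risk difference = 0.1420 − 0.1790 = -0.037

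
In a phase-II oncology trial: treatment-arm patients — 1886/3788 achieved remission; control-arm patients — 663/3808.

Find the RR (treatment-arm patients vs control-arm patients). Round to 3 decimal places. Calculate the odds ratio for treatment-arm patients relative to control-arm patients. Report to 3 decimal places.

RR = 2.860; OR = 4.704

risk, treatment-arm patients = 1886/3788 = 0.4979
risk, control-arm patients = 663/3808 = 0.1741
RR = 0.4979 / 0.1741 = 2.860
odds, treatment-arm patients = 1886/1902 = 0.9916
odds, control-arm patients = 663/3145 = 0.2108
OR = 0.9916 / 0.2108 = 4.704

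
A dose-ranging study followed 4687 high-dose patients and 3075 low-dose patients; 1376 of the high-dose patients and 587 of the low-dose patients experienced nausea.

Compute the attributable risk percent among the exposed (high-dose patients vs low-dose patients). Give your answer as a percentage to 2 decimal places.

34.98%

risk, high-dose patients = 1376/4687 = 0.2936
risk, low-dose patients = 587/3075 = 0.1909
AR% = (0.2936 − 0.1909) / 0.2936 = 0.3498 → 34.98%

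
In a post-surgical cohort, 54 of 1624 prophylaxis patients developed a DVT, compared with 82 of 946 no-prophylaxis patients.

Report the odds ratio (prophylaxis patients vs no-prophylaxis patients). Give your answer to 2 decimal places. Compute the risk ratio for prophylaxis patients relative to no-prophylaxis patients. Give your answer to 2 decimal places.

OR = 0.36; RR = 0.38

odds, prophylaxis patients = 54/1570 = 0.03439
odds, no-prophylaxis patients = 82/864 = 0.09491
OR = 0.03439 / 0.09491 = 0.36
risk, prophylaxis patients = 54/1624 = 0.03325
risk, no-prophylaxis patients = 82/946 = 0.08668
RR = 0.03325 / 0.08668 = 0.38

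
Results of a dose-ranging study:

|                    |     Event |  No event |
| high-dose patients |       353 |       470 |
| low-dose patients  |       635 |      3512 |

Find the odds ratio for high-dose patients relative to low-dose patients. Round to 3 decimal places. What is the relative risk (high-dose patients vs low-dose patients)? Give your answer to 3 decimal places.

odds, high-dose patients = 353/470 = 0.7511
odds, low-dose patients = 635/3512 = 0.1808
OR = 0.7511 / 0.1808 = 4.154
risk, high-dose patients = 353/823 = 0.4289
risk, low-dose patients = 635/4147 = 0.1531
RR = 0.4289 / 0.1531 = 2.801

OR = 4.154; RR = 2.801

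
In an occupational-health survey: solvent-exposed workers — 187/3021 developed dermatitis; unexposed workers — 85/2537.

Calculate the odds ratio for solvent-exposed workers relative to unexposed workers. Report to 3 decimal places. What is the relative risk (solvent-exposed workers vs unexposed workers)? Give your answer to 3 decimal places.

OR = (187 × 2452) / (2834 × 85) = 458524/240890 ≈ 1.903
risk, solvent-exposed workers = 187/3021 = 0.06190
risk, unexposed workers = 85/2537 = 0.03350
RR = 0.06190 / 0.03350 = 1.848

OR = 1.903; RR = 1.848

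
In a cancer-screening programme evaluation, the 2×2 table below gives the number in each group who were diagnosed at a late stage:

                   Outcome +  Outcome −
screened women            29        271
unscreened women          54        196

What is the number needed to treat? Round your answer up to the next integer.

risk, screened women = 29/300 = 0.096667
risk, unscreened women = 54/250 = 0.216000
absolute risk difference = 0.119333
1 / 0.119333 = 8.380 → round up → 9

9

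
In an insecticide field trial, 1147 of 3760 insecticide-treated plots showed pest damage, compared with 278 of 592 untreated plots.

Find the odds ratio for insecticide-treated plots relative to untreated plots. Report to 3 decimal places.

odds, insecticide-treated plots = 1147/2613 = 0.4390
odds, untreated plots = 278/314 = 0.8854
OR = 0.4390 / 0.8854 = 0.496

OR = 0.496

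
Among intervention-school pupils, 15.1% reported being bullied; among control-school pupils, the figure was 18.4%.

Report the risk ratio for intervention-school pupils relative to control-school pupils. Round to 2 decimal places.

RR = 0.1510 / 0.1840 = 0.82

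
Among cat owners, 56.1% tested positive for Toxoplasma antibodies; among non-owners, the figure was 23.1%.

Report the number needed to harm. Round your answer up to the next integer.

4

absolute risk difference = 0.330000
1 / 0.330000 = 3.030 → round up → 4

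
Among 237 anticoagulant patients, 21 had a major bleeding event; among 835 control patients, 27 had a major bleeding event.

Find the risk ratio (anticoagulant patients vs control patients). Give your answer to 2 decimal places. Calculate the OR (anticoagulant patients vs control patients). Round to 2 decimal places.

RR = 2.74; OR = 2.91

risk, anticoagulant patients = 21/237 = 0.08861
risk, control patients = 27/835 = 0.03234
RR = 0.08861 / 0.03234 = 2.74
OR = (21 × 808) / (216 × 27) = 16968/5832 ≈ 2.91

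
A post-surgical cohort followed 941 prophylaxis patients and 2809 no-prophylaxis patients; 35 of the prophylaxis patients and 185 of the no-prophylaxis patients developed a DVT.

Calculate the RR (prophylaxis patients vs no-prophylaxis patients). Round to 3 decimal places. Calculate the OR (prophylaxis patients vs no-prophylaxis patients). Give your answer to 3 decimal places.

RR = 0.565; OR = 0.548

risk, prophylaxis patients = 35/941 = 0.03719
risk, no-prophylaxis patients = 185/2809 = 0.06586
RR = 0.03719 / 0.06586 = 0.565
OR = (35 × 2624) / (906 × 185) = 91840/167610 ≈ 0.548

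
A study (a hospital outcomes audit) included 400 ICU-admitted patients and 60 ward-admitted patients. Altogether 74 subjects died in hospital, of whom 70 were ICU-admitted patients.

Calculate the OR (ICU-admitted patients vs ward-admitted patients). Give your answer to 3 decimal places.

OR ≈ 2.970

ICU-admitted patients without the outcome: 400 − 70 = 330
ward-admitted patients with the outcome: 74 − 70 = 4
ward-admitted patients without the outcome: 60 − 4 = 56
OR = (70 × 56) / (330 × 4) = 3920/1320 ≈ 2.970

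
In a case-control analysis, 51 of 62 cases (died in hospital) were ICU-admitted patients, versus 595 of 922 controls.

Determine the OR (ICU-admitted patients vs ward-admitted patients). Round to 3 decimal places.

OR = (51 × 327) / (595 × 11) = 16677/6545 ≈ 2.548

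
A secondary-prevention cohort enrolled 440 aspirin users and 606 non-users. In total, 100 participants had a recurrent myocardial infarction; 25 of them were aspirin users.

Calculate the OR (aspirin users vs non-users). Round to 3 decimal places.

aspirin users without the outcome: 440 − 25 = 415
non-users with the outcome: 100 − 25 = 75
non-users without the outcome: 606 − 75 = 531
OR = (25 × 531) / (415 × 75) = 13275/31125 ≈ 0.427

0.427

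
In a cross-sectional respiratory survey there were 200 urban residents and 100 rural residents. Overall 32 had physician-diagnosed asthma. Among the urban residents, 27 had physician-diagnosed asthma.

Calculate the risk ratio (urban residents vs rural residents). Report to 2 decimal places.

urban residents without the outcome: 200 − 27 = 173
rural residents with the outcome: 32 − 27 = 5
rural residents without the outcome: 100 − 5 = 95
risk, urban residents = 27/200 = 0.1350
risk, rural residents = 5/100 = 0.0500
RR = 0.1350 / 0.0500 = 2.70

2.70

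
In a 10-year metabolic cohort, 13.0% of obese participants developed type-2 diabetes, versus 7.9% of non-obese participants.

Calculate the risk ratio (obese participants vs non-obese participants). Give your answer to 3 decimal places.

RR = 0.1300 / 0.0790 = 1.646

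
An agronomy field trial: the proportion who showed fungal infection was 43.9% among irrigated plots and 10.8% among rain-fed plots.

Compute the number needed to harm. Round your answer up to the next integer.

absolute risk difference = 0.331000
1 / 0.331000 = 3.021 → round up → 4

NNH = 4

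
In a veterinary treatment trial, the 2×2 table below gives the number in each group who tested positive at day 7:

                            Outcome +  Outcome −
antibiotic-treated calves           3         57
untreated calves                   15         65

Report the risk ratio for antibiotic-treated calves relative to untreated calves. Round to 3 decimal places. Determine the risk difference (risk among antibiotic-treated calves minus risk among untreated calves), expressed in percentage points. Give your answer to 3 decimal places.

RR = 0.267; RD = -13.750

risk, antibiotic-treated calves = 3/60 = 0.0500
risk, untreated calves = 15/80 = 0.1875
RR = 0.0500 / 0.1875 = 0.267
risk difference = 0.0500 − 0.1875 = -0.1375 → -13.750 percentage points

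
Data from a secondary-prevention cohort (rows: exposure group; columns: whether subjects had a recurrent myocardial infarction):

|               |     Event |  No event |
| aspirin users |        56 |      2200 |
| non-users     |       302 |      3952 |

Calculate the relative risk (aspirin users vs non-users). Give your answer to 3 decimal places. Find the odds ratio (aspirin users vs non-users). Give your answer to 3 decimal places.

RR = 0.350; OR = 0.333

risk, aspirin users = 56/2256 = 0.02482
risk, non-users = 302/4254 = 0.07099
RR = 0.02482 / 0.07099 = 0.350
OR = (56 × 3952) / (2200 × 302) = 221312/664400 ≈ 0.333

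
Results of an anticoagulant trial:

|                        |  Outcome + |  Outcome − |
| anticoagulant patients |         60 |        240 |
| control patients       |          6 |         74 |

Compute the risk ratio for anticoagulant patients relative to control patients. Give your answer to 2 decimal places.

risk, anticoagulant patients = 60/300 = 0.2000
risk, control patients = 6/80 = 0.0750
RR = 0.2000 / 0.0750 = 2.67

RR: 2.67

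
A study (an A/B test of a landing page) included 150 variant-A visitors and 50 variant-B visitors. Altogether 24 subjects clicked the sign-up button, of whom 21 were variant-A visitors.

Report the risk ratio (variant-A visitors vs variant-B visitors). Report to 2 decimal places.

variant-A visitors without the outcome: 150 − 21 = 129
variant-B visitors with the outcome: 24 − 21 = 3
variant-B visitors without the outcome: 50 − 3 = 47
risk, variant-A visitors = 21/150 = 0.1400
risk, variant-B visitors = 3/50 = 0.0600
RR = 0.1400 / 0.0600 = 2.33

2.33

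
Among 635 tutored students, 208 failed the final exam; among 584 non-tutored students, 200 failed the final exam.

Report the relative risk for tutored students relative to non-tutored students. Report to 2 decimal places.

RR: 0.96

risk, tutored students = 208/635 = 0.3276
risk, non-tutored students = 200/584 = 0.3425
RR = 0.3276 / 0.3425 = 0.96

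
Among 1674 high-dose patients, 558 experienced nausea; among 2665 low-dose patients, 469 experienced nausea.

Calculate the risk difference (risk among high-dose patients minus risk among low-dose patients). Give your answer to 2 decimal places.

0.16

risk, high-dose patients = 558/1674 = 0.3333
risk, low-dose patients = 469/2665 = 0.1760
risk difference = 0.3333 − 0.1760 = 0.16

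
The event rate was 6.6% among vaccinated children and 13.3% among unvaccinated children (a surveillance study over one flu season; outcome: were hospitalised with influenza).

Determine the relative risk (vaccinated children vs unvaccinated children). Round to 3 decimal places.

RR = 0.0660 / 0.1330 = 0.496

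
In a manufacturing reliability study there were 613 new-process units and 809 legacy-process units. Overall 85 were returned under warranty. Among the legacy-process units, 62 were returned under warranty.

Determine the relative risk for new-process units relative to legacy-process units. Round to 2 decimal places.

new-process units with the outcome: 85 − 62 = 23
new-process units without the outcome: 613 − 23 = 590
legacy-process units without the outcome: 809 − 62 = 747
risk, new-process units = 23/613 = 0.03752
risk, legacy-process units = 62/809 = 0.07664
RR = 0.03752 / 0.07664 = 0.49

0.49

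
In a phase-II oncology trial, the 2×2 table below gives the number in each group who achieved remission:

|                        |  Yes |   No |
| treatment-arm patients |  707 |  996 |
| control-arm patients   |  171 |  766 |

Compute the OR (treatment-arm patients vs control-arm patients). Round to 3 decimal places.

OR = (707 × 766) / (996 × 171) = 541562/170316 ≈ 3.180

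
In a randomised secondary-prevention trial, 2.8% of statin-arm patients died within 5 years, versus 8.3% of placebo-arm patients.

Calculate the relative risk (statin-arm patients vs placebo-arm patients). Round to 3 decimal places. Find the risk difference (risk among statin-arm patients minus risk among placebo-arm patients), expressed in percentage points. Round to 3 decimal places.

RR = 0.02800 / 0.08300 = 0.337
risk difference = 0.02800 − 0.08300 = -0.05500 → -5.500 percentage points

RR = 0.337; RD = -5.500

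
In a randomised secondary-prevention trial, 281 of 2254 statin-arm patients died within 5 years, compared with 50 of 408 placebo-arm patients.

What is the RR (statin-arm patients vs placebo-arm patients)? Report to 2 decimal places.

1.02

risk, statin-arm patients = 281/2254 = 0.1247
risk, placebo-arm patients = 50/408 = 0.1225
RR = 0.1247 / 0.1225 = 1.02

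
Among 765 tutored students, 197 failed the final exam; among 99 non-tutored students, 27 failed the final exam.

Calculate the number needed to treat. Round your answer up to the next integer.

NNT: 66

risk, tutored students = 197/765 = 0.257516
risk, non-tutored students = 27/99 = 0.272727
absolute risk difference = 0.015211
1 / 0.015211 = 65.742 → round up → 66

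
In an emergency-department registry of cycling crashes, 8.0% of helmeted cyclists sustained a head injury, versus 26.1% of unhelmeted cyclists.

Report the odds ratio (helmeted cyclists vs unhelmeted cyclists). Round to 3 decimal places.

0.246

odds, helmeted cyclists = 0.0800/0.9200 = 0.0870
odds, unhelmeted cyclists = 0.2610/0.7390 = 0.3532
OR = 0.0870 / 0.3532 = 0.246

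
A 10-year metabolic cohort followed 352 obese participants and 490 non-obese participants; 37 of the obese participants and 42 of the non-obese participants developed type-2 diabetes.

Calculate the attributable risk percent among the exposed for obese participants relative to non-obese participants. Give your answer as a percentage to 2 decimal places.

AR%: 18.46%

risk, obese participants = 37/352 = 0.1051
risk, non-obese participants = 42/490 = 0.0857
AR% = (0.1051 − 0.0857) / 0.1051 = 0.1846 → 18.46%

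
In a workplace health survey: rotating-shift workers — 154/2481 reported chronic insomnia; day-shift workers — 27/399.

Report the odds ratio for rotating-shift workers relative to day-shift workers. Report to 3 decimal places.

OR = (154 × 372) / (2327 × 27) = 57288/62829 ≈ 0.912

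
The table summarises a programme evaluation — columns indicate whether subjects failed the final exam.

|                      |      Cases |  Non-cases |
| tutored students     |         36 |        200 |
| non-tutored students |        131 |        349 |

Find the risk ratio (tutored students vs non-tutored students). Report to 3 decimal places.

risk, tutored students = 36/236 = 0.1525
risk, non-tutored students = 131/480 = 0.2729
RR = 0.1525 / 0.2729 = 0.559

RR ≈ 0.559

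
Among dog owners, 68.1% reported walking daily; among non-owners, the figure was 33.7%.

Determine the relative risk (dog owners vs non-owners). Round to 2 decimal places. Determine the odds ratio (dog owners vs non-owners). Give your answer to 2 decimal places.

RR = 0.6810 / 0.3370 = 2.02
odds, dog owners = 0.6810/0.3190 = 2.1348
odds, non-owners = 0.3370/0.6630 = 0.5083
OR = 2.1348 / 0.5083 = 4.20

RR = 2.02; OR = 4.20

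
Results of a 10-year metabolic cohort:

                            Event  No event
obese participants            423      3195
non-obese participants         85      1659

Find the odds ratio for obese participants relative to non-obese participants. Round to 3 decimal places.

OR = (423 × 1659) / (3195 × 85) = 701757/271575 ≈ 2.584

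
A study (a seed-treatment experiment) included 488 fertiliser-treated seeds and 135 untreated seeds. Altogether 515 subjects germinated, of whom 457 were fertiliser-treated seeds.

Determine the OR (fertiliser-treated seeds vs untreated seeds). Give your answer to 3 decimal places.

fertiliser-treated seeds without the outcome: 488 − 457 = 31
untreated seeds with the outcome: 515 − 457 = 58
untreated seeds without the outcome: 135 − 58 = 77
OR = (457 × 77) / (31 × 58) = 35189/1798 ≈ 19.571

OR ≈ 19.571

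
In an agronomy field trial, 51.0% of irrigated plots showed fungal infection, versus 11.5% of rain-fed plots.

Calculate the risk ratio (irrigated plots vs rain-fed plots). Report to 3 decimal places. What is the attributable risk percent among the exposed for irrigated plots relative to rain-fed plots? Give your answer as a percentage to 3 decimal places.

RR = 4.435; AR% = 77.451%

RR = 0.5100 / 0.1150 = 4.435
AR% = (0.5100 − 0.1150) / 0.5100 = 0.7745 → 77.451%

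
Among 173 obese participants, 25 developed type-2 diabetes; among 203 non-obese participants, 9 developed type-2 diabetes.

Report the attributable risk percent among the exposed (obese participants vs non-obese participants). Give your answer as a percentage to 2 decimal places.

risk, obese participants = 25/173 = 0.14451
risk, non-obese participants = 9/203 = 0.04433
AR% = (0.14451 − 0.04433) / 0.14451 = 0.6932 → 69.32%

AR% = 69.32%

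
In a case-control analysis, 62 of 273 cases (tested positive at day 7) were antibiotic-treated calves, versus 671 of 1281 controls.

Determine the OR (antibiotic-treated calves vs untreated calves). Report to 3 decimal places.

odds, antibiotic-treated calves = 62/671 = 0.0924
odds, untreated calves = 211/610 = 0.3459
OR = 0.0924 / 0.3459 = 0.267

OR: 0.267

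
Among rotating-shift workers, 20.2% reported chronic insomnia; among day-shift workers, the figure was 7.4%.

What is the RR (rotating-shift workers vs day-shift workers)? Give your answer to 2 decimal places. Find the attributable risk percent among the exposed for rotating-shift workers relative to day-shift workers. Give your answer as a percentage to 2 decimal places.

RR = 2.73; AR% = 63.37%

RR = 0.2020 / 0.0740 = 2.73
AR% = (0.2020 − 0.0740) / 0.2020 = 0.6337 → 63.37%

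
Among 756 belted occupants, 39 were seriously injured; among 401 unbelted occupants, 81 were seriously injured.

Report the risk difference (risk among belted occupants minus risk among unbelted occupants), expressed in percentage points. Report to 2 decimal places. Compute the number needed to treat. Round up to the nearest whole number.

risk, belted occupants = 39/756 = 0.0516
risk, unbelted occupants = 81/401 = 0.2020
risk difference = 0.0516 − 0.2020 = -0.1504 → -15.04 percentage points
absolute risk difference = 0.150408
1 / 0.150408 = 6.649 → round up → 7

RD = -15.04; NNT = 7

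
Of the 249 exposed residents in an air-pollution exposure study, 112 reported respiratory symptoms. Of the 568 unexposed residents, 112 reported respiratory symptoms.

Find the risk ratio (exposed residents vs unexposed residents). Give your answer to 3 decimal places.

2.281

risk, exposed residents = 112/249 = 0.4498
risk, unexposed residents = 112/568 = 0.1972
RR = 0.4498 / 0.1972 = 2.281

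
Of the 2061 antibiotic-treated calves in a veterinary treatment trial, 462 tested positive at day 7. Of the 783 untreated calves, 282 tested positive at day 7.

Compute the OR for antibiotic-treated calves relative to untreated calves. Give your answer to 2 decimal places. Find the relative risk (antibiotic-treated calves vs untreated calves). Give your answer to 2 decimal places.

OR = 0.51; RR = 0.62

odds, antibiotic-treated calves = 462/1599 = 0.2889
odds, untreated calves = 282/501 = 0.5629
OR = 0.2889 / 0.5629 = 0.51
risk, antibiotic-treated calves = 462/2061 = 0.2242
risk, untreated calves = 282/783 = 0.3602
RR = 0.2242 / 0.3602 = 0.62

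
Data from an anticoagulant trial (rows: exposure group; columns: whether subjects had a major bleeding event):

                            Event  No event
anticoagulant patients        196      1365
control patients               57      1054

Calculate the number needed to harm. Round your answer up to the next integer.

NNH ≈ 14

risk, anticoagulant patients = 196/1561 = 0.125561
risk, control patients = 57/1111 = 0.051305
absolute risk difference = 0.074255
1 / 0.074255 = 13.467 → round up → 14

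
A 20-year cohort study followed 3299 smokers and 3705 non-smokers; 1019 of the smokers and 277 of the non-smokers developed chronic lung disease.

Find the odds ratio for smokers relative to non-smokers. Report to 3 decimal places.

5.531

odds, smokers = 1019/2280 = 0.4469
odds, non-smokers = 277/3428 = 0.0808
OR = 0.4469 / 0.0808 = 5.531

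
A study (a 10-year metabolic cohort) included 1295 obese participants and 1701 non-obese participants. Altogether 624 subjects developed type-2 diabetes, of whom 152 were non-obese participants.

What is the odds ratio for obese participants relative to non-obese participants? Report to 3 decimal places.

5.845

obese participants with the outcome: 624 − 152 = 472
obese participants without the outcome: 1295 − 472 = 823
non-obese participants without the outcome: 1701 − 152 = 1549
OR = (472 × 1549) / (823 × 152) = 731128/125096 ≈ 5.845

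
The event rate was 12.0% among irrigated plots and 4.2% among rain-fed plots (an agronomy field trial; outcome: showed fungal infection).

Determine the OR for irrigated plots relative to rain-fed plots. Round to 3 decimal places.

OR: 3.110

odds, irrigated plots = 0.12000/0.88000 = 0.13636
odds, rain-fed plots = 0.04200/0.95800 = 0.04384
OR = 0.13636 / 0.04384 = 3.110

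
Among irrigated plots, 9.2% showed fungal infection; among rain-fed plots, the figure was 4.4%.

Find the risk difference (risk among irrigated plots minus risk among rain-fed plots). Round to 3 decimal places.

risk difference = 0.09200 − 0.04400 = 0.048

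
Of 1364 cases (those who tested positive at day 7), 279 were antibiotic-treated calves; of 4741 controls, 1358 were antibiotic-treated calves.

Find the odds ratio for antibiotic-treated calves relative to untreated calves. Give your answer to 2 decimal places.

odds, antibiotic-treated calves = 279/1358 = 0.2054
odds, untreated calves = 1085/3383 = 0.3207
OR = 0.2054 / 0.3207 = 0.64

0.64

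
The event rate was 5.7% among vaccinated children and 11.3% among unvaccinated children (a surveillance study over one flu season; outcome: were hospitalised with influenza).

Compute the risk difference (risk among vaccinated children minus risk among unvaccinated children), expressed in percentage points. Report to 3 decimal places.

RD ≈ -5.600

risk difference = 0.0570 − 0.1130 = -0.0560 → -5.600 percentage points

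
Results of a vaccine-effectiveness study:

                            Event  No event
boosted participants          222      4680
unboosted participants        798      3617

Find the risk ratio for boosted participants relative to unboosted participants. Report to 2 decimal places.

RR = 0.25

risk, boosted participants = 222/4902 = 0.04529
risk, unboosted participants = 798/4415 = 0.18075
RR = 0.04529 / 0.18075 = 0.25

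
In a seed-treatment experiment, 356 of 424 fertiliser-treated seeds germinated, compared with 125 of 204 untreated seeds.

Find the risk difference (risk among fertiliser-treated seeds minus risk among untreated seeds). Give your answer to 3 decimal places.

risk, fertiliser-treated seeds = 356/424 = 0.8396
risk, untreated seeds = 125/204 = 0.6127
risk difference = 0.8396 − 0.6127 = 0.227

0.227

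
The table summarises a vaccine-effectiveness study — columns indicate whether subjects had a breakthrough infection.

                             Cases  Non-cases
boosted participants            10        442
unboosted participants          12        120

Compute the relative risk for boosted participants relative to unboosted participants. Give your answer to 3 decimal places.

risk, boosted participants = 10/452 = 0.02212
risk, unboosted participants = 12/132 = 0.09091
RR = 0.02212 / 0.09091 = 0.243

RR: 0.243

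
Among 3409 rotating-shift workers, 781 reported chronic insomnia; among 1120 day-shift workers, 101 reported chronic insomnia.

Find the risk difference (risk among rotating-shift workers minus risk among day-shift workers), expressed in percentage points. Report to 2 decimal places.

13.89

risk, rotating-shift workers = 781/3409 = 0.2291
risk, day-shift workers = 101/1120 = 0.0902
risk difference = 0.2291 − 0.0902 = 0.1389 → 13.89 percentage points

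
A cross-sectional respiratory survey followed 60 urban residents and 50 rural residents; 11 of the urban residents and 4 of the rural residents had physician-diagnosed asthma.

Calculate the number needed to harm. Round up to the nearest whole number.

NNH ≈ 10

risk, urban residents = 11/60 = 0.183333
risk, rural residents = 4/50 = 0.080000
absolute risk difference = 0.103333
1 / 0.103333 = 9.677 → round up → 10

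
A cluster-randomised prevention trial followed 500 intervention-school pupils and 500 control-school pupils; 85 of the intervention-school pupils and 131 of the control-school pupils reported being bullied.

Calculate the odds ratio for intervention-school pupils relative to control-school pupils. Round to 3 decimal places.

OR = (85 × 369) / (415 × 131) = 31365/54365 ≈ 0.577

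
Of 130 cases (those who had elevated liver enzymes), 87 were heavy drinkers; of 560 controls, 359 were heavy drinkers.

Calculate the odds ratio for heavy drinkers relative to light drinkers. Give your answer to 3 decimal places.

OR = (87 × 201) / (359 × 43) = 17487/15437 ≈ 1.133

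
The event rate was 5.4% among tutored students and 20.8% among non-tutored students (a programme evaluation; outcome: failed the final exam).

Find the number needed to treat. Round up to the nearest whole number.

NNT: 7

absolute risk difference = 0.154000
1 / 0.154000 = 6.494 → round up → 7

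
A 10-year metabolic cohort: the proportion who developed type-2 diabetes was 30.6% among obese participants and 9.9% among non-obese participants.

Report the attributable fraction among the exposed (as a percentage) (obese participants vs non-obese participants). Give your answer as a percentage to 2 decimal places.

AR% = (0.3060 − 0.0990) / 0.3060 = 0.6765 → 67.65%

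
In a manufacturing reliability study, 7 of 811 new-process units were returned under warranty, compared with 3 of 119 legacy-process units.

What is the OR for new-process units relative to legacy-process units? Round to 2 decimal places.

OR = (7 × 116) / (804 × 3) = 812/2412 ≈ 0.34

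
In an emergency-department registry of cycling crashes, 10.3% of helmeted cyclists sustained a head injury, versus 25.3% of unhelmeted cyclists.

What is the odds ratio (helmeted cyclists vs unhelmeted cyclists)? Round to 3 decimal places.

odds, helmeted cyclists = 0.1030/0.8970 = 0.1148
odds, unhelmeted cyclists = 0.2530/0.7470 = 0.3387
OR = 0.1148 / 0.3387 = 0.339

0.339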